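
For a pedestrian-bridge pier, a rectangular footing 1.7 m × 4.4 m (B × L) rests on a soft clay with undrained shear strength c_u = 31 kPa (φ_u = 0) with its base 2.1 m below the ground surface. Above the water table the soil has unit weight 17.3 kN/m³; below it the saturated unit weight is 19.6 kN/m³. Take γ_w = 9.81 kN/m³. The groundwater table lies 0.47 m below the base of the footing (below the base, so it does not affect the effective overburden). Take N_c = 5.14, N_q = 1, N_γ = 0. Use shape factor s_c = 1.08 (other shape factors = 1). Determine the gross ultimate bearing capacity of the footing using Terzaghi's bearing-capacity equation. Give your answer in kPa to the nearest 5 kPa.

Overburden at base level: q = 17.3 × 2.1 = 36.33 kPa.
Cohesion term c·N_c·s_c = 31 × 5.14 × 1.08 = 172.09 kPa; surcharge term q·N_q = 36.33 × 1 = 36.33 kPa.
q_ult = 172.09 + 36.33 = 208.42 kPa.

q_ult ≈ 210 kPa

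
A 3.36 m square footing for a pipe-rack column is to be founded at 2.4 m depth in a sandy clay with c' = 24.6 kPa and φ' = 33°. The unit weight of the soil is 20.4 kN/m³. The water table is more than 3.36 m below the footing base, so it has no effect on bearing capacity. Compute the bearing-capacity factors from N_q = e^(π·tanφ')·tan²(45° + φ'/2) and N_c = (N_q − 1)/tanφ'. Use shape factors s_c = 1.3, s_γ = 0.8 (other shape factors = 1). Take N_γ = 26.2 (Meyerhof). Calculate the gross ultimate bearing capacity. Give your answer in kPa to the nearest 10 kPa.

tan33° = 0.6494, so N_q = e^(π×0.6494)·tan²(61.5°) = 7.692 × 3.392 = 26.09.
N_c = (26.09 − 1)/tan33° = 38.64.
Overburden at base level: q = 20.4 × 2.4 = 48.96 kPa.
Cohesion term c·N_c·s_c = 24.6 × 38.638 × 1.3 = 1235.7 kPa; surcharge term q·N_q = 48.96 × 26.092 = 1277.5 kPa; self-weight term 0.5·γ·B·N_γ·s_γ = 0.5 × 20.4 × 3.36 × 26.2 × 0.8 = 718.34 kPa.
q_ult = 1235.7 + 1277.5 + 718.34 = 3231.5 kPa.

q_ult ≈ 3230 kPa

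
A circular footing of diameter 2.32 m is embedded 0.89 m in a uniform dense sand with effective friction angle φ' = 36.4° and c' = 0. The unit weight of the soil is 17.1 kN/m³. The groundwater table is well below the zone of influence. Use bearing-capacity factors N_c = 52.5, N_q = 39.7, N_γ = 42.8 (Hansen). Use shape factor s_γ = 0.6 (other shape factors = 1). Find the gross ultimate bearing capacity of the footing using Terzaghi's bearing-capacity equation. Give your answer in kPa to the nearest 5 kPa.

q_ult ≈ 1115 kPa

Effective surcharge at the founding depth q = γ·D_f = 17.1 × 0.89 = 15.219 kPa.
q_ult = q·N_q + 0.5·γ·B·N_γ·s_γ
     = 15.219 × 39.7 + 0.5 × 17.1 × 2.32 × 42.8 × 0.6
     = 604.19 + 509.39 = 1113.6 kPa.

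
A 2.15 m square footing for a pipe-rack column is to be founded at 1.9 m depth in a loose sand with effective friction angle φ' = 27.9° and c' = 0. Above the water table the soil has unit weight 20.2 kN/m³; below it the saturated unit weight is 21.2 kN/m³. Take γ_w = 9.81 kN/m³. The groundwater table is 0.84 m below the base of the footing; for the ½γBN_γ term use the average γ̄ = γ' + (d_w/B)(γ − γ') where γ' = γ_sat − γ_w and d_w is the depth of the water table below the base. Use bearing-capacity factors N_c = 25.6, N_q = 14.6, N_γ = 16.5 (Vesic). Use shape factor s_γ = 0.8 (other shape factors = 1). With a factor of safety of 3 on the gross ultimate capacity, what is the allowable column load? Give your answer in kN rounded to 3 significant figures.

Overburden at base level: q = 20.2 × 1.9 = 38.38 kPa.
The water table is 0.84 m below the base (< B = 2.15 m), so the ½γBN_γ term uses γ̄ = γ' + (d_w/B)(γ − γ') = 11.39 + (0.84/2.15)(20.2 − 11.39) = 14.832 kN/m³.
Surcharge term q·N_q = 38.38 × 14.6 = 560.35 kPa; self-weight term 0.5·γ·B·N_γ·s_γ = 0.5 × 14.832 × 2.15 × 16.5 × 0.8 = 210.47 kPa.
q_ult = 560.35 + 210.47 = 770.81 kPa.
Gross allowable pressure q_all = 770.81 / 3 = 256.94 kPa.
Footing area = 4.6225 m², so allowable column load = 256.94 × 4.6225 = 1187.7 kN.

P_all ≈ 1190 kN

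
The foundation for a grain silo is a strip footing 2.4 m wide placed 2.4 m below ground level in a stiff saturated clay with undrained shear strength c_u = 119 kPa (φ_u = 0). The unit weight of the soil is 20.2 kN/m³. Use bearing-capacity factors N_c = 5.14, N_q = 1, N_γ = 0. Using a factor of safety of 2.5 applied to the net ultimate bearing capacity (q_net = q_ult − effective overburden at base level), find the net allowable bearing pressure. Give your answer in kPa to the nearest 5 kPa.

Overburden at base level: q = 20.2 × 2.4 = 48.48 kPa.
Cohesion term c·N_c = 119 × 5.14 = 611.66 kPa; surcharge term q·N_q = 48.48 × 1 = 48.48 kPa.
q_ult = 611.66 + 48.48 = 660.14 kPa.
Net ultimate: q_net = 660.14 − 48.48 = 611.66 kPa.
q_all(net) = 611.66 / 2.5 = 244.66 kPa.

q_all(net) ≈ 245 kPa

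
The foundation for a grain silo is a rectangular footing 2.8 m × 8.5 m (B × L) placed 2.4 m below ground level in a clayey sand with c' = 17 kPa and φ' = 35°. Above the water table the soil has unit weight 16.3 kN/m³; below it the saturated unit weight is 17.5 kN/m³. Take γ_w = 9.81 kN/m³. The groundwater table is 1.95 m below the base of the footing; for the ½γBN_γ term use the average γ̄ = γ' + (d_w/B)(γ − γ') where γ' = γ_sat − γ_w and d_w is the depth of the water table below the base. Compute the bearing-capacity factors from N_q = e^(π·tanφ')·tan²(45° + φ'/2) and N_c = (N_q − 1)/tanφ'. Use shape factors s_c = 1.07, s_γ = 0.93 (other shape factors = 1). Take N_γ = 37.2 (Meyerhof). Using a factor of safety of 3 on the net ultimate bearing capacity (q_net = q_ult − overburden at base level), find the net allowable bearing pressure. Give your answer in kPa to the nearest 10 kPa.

N_q = e^(π·tan35°)·tan²(62.5°) = 33.3; N_c = (N_q − 1)/tanφ' = 46.12.
Effective surcharge at the founding depth q = γ·D_f = 16.3 × 2.4 = 39.12 kPa.
With d_w = 1.95 m < B, γ̄ = 7.69 + (1.95/2.8) × (16.3 − 7.69) = 13.686 kN/m³.
q_ult = c·N_c·s_c + q·N_q + 0.5·γ·B·N_γ·s_γ
     = 17 × 46.124 × 1.07 + 39.12 × 33.296 + 0.5 × 13.686 × 2.8 × 37.2 × 0.93
     = 838.99 + 1302.5 + 662.89 = 2804.4 kPa.
q_net = 2804.4 − 39.12 = 2765.3 kPa.
q_all(net) = 2765.3 / 3 = 921.77 kPa.

q_all(net) ≈ 920 kPa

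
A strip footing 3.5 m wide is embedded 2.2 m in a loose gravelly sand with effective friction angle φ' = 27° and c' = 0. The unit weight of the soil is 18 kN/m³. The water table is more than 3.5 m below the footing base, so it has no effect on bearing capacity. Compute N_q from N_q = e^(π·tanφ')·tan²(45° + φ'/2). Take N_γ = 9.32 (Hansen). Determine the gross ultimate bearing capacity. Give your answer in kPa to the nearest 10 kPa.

q_ult ≈ 820 kPa

tan27° = 0.5095, so N_q = e^(π×0.5095)·tan²(58.5°) = 4.957 × 2.663 = 13.2.
Overburden at base level: q = 18 × 2.2 = 39.6 kPa.
Surcharge term q·N_q = 39.6 × 13.199 = 522.69 kPa; self-weight term 0.5·γ·B·N_γ = 0.5 × 18 × 3.5 × 9.32 = 293.58 kPa.
q_ult = 522.69 + 293.58 = 816.27 kPa.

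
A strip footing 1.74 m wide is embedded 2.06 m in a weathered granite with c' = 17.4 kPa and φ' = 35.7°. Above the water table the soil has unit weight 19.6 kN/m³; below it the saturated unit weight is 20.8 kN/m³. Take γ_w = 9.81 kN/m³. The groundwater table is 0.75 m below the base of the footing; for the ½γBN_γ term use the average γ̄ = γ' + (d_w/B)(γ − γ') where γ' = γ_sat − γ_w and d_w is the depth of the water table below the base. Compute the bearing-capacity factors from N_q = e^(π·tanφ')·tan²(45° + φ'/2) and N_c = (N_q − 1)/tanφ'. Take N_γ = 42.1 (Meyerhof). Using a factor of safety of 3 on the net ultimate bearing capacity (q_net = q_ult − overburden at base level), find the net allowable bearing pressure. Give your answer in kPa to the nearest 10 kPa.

q_all(net) ≈ 940 kPa

N_q = e^(π·tan35.7°)·tan²(62.85°) = 36.35; N_c = (N_q − 1)/tanφ' = 49.19.
Overburden at base level: q = 19.6 × 2.06 = 40.376 kPa.
The water table is 0.75 m below the base (< B = 1.74 m), so the ½γBN_γ term uses γ̄ = γ' + (d_w/B)(γ − γ') = 10.99 + (0.75/1.74)(19.6 − 10.99) = 14.701 kN/m³.
Cohesion term c·N_c = 17.4 × 49.19 = 855.9 kPa; surcharge term q·N_q = 40.376 × 36.346 = 1467.5 kPa; self-weight term 0.5·γ·B·N_γ = 0.5 × 14.701 × 1.74 × 42.1 = 538.46 kPa.
q_ult = 855.9 + 1467.5 + 538.46 = 2861.9 kPa.
q_net = 2861.9 − 40.376 = 2821.5 kPa.
q_all(net) = 2821.5 / 3 = 940.5 kPa.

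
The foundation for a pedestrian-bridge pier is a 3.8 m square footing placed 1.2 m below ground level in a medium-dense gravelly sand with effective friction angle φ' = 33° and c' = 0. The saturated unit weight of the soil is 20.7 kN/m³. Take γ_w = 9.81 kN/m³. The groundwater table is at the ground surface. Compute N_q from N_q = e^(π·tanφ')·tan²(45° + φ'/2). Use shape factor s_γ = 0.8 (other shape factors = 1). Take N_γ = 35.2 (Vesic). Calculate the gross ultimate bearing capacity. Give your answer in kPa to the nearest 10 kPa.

q_ult ≈ 920 kPa

tan33° = 0.6494, so N_q = e^(π×0.6494)·tan²(61.5°) = 7.692 × 3.392 = 26.09.
γ' = 20.7 − 9.81 = 10.89 kN/m³ (submerged throughout). q = 10.89 × 1.2 = 13.068 kPa; the same γ' applies in the ½γBN_γ term.
q·N_q = 13.068 × 26.092 = 340.97 kPa
0.5·γ·B·N_γ·s_γ = 0.5 × 10.89 × 3.8 × 35.2 × 0.8 = 582.66 kPa
q_ult = 340.97 + 582.66 = 923.63 kPa.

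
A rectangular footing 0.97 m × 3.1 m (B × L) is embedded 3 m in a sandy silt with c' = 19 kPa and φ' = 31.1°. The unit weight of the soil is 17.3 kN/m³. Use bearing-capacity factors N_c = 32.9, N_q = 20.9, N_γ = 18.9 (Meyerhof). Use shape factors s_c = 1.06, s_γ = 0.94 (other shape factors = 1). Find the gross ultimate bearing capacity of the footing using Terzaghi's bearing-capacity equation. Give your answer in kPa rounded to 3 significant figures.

q_ult ≈ 1900 kPa

Overburden at base level: q = 17.3 × 3 = 51.9 kPa.
Cohesion term c·N_c·s_c = 19 × 32.9 × 1.06 = 662.61 kPa; surcharge term q·N_q = 51.9 × 20.9 = 1084.7 kPa; self-weight term 0.5·γ·B·N_γ·s_γ = 0.5 × 17.3 × 0.97 × 18.9 × 0.94 = 149.07 kPa.
q_ult = 662.61 + 1084.7 + 149.07 = 1896.4 kPa.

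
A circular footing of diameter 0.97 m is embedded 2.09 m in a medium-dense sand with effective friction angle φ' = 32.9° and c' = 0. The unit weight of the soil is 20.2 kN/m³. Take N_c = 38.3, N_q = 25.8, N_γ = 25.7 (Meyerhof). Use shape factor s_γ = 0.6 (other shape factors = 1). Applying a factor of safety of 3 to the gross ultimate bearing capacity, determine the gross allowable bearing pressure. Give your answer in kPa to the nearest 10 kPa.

Overburden at base level: q = 20.2 × 2.09 = 42.218 kPa.
Surcharge term q·N_q = 42.218 × 25.8 = 1089.2 kPa; self-weight term 0.5·γ·B·N_γ·s_γ = 0.5 × 20.2 × 0.97 × 25.7 × 0.6 = 151.07 kPa.
q_ult = 1089.2 + 151.07 = 1240.3 kPa.
q_all = q_ult / FS = 1240.3 / 3 = 413.43 kPa.

q_all ≈ 410 kPa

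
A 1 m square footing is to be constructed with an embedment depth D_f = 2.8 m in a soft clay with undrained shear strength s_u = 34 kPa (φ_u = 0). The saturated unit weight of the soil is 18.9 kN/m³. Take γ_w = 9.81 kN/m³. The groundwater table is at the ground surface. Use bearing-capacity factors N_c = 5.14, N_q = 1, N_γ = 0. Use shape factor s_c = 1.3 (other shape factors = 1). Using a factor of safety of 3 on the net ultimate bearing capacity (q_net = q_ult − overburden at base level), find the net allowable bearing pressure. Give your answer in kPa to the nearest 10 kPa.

q_all(net) ≈ 80 kPa

With the water table at the surface the whole profile is submerged: γ' = 18.9 − 9.81 = 9.09 kN/m³, so q = γ'·D_f = 25.452 kPa.
q_ult = c·N_c·s_c + q·N_q
     = 34 × 5.14 × 1.3 + 25.452 × 1
     = 227.19 + 25.452 = 252.64 kPa.
q_net = 252.64 − 25.452 = 227.19 kPa.
q_all(net) = 227.19 / 3 = 75.729 kPa.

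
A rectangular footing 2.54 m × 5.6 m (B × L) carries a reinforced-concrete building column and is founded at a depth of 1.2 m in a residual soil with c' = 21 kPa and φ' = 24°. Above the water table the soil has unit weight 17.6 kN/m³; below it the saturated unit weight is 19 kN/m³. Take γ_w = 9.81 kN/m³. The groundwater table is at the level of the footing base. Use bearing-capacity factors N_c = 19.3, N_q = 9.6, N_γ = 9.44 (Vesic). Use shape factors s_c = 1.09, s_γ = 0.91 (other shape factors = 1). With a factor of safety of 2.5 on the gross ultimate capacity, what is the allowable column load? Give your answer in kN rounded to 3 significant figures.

Overburden at base level: q = 17.6 × 1.2 = 21.12 kPa.
Below the base the soil is submerged, so the ½γBN_γ term uses γ' = 19 − 9.81 = 9.19 kN/m³.
Cohesion term c·N_c·s_c = 21 × 19.3 × 1.09 = 441.78 kPa; surcharge term q·N_q = 21.12 × 9.6 = 202.75 kPa; self-weight term 0.5·γ·B·N_γ·s_γ = 0.5 × 9.19 × 2.54 × 9.44 × 0.91 = 100.26 kPa.
q_ult = 441.78 + 202.75 + 100.26 = 744.79 kPa.
Gross allowable pressure q_all = 744.79 / 2.5 = 297.92 kPa.
Footing area = 14.224 m², so allowable column load = 297.92 × 14.224 = 4237.6 kN.

P_all ≈ 4240 kN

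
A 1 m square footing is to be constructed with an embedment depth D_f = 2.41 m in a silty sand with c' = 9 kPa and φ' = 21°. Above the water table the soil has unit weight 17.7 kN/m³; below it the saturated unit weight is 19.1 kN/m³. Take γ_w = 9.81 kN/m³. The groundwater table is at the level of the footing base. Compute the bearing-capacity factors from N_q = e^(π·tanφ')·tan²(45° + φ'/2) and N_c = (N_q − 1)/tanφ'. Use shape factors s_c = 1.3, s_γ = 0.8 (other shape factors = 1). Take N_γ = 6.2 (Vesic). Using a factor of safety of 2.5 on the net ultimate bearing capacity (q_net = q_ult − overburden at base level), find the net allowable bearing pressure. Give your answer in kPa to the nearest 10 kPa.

q_all(net) ≈ 190 kPa

N_q = e^(π·tan21°)·tan²(55.5°) = 7.07; N_c = (N_q − 1)/tanφ' = 15.81.
Overburden at base level: q = 17.7 × 2.41 = 42.657 kPa.
Below the base the soil is submerged, so the ½γBN_γ term uses γ' = 19.1 − 9.81 = 9.29 kN/m³.
Cohesion term c·N_c·s_c = 9 × 15.815 × 1.3 = 185.03 kPa; surcharge term q·N_q = 42.657 × 7.0708 = 301.62 kPa; self-weight term 0.5·γ·B·N_γ·s_γ = 0.5 × 9.29 × 1 × 6.2 × 0.8 = 23.039 kPa.
q_ult = 185.03 + 301.62 + 23.039 = 509.69 kPa.
q_net = 509.69 − 42.657 = 467.03 kPa.
q_all(net) = 467.03 / 2.5 = 186.81 kPa.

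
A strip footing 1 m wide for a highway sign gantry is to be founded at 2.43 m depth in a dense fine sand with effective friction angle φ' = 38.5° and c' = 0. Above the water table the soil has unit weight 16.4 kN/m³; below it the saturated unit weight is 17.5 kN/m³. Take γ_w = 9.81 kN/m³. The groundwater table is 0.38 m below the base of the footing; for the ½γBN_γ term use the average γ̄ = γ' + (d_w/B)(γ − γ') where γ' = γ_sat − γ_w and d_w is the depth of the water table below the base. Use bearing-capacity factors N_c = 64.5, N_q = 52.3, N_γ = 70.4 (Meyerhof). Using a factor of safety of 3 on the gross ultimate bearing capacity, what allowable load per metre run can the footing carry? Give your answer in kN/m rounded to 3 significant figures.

≈ 824 kN/m

Overburden at base level: q = 16.4 × 2.43 = 39.852 kPa.
The water table is 0.38 m below the base (< B = 1 m), so the ½γBN_γ term uses γ̄ = γ' + (d_w/B)(γ − γ') = 7.69 + (0.38/1)(16.4 − 7.69) = 11 kN/m³.
Surcharge term q·N_q = 39.852 × 52.3 = 2084.3 kPa; self-weight term 0.5·γ·B·N_γ = 0.5 × 11 × 1 × 70.4 = 387.19 kPa.
q_ult = 2084.3 + 387.19 = 2471.5 kPa.
Gross allowable pressure q_all = 2471.5 / 3 = 823.82 kPa.
Allowable wall load = q_all × B = 823.82 × 1 = 823.82 kN per metre run.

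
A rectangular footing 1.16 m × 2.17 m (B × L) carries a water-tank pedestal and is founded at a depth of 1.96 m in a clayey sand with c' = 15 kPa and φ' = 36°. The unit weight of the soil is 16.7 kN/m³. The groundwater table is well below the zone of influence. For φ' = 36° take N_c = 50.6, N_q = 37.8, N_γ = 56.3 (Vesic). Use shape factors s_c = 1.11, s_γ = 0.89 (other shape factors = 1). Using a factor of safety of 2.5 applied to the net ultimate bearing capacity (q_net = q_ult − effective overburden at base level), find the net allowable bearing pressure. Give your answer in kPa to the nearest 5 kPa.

q_all(net) ≈ 1015 kPa

Overburden at base level: q = 16.7 × 1.96 = 32.732 kPa.
Cohesion term c·N_c·s_c = 15 × 50.6 × 1.11 = 842.49 kPa; surcharge term q·N_q = 32.732 × 37.8 = 1237.3 kPa; self-weight term 0.5·γ·B·N_γ·s_γ = 0.5 × 16.7 × 1.16 × 56.3 × 0.89 = 485.34 kPa.
q_ult = 842.49 + 1237.3 + 485.34 = 2565.1 kPa.
Net ultimate: q_net = 2565.1 − 32.732 = 2532.4 kPa.
q_all(net) = 2532.4 / 2.5 = 1012.9 kPa.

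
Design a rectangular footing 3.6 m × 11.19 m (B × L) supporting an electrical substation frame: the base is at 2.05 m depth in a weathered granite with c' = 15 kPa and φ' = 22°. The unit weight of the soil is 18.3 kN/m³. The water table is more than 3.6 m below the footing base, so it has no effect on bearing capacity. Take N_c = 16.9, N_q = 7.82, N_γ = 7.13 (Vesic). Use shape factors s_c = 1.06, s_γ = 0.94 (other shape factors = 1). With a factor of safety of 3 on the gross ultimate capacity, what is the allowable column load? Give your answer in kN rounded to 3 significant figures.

q = γ·D_f = 18.3 × 2.05 = 37.515 kPa.
c·N_c·s_c = 15 × 16.9 × 1.06 = 268.71 kPa
q·N_q = 37.515 × 7.82 = 293.37 kPa
0.5·γ·B·N_γ·s_γ = 0.5 × 18.3 × 3.6 × 7.13 × 0.94 = 220.77 kPa
q_ult = 268.71 + 293.37 + 220.77 = 782.85 kPa.
Gross allowable pressure q_all = 782.85 / 3 = 260.95 kPa.
Footing area = 40.284 m², so allowable column load = 260.95 × 40.284 = 10512 kN.

P_all ≈ 10500 kN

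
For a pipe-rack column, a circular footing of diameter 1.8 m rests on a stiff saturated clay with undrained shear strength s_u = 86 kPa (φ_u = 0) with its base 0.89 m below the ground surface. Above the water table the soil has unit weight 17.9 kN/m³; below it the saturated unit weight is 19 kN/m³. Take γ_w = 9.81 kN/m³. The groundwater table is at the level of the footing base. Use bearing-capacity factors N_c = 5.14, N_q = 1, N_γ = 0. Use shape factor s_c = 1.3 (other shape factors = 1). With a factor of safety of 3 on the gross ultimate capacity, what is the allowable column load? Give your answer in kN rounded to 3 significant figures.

q = γ·D_f = 17.9 × 0.89 = 15.931 kPa.
c·N_c·s_c = 86 × 5.14 × 1.3 = 574.65 kPa
q·N_q = 15.931 × 1 = 15.931 kPa
q_ult = 574.65 + 15.931 = 590.58 kPa.
Gross allowable pressure q_all = 590.58 / 3 = 196.86 kPa.
Footing area = 2.5447 m², so allowable column load = 196.86 × 2.5447 = 500.95 kN.

P_all ≈ 501 kN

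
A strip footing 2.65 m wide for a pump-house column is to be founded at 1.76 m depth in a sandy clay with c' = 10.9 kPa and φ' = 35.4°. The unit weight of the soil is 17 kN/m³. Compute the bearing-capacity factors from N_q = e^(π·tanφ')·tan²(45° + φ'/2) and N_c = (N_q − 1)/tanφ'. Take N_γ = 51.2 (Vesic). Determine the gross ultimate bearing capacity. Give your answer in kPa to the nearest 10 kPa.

q_ult ≈ 2720 kPa

tan35.4° = 0.7107, so N_q = e^(π×0.7107)·tan²(62.7°) = 9.324 × 3.754 = 35.
N_c = (35 − 1)/tan35.4° = 47.84.
Overburden at base level: q = 17 × 1.76 = 29.92 kPa.
Cohesion term c·N_c = 10.9 × 47.844 = 521.5 kPa; surcharge term q·N_q = 29.92 × 35.001 = 1047.2 kPa; self-weight term 0.5·γ·B·N_γ = 0.5 × 17 × 2.65 × 51.2 = 1153.3 kPa.
q_ult = 521.5 + 1047.2 + 1153.3 = 2722 kPa.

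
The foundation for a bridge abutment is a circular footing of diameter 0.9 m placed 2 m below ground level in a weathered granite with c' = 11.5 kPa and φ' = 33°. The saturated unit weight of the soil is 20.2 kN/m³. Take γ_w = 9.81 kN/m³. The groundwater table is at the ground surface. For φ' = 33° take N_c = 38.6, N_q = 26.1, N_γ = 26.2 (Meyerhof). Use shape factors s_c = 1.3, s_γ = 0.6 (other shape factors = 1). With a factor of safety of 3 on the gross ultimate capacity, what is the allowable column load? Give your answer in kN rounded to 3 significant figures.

γ' = 20.2 − 9.81 = 10.39 kN/m³ (submerged throughout). q = 10.39 × 2 = 20.78 kPa; the same γ' applies in the ½γBN_γ term.
c·N_c·s_c = 11.5 × 38.6 × 1.3 = 577.07 kPa
q·N_q = 20.78 × 26.1 = 542.36 kPa
0.5·γ·B·N_γ·s_γ = 0.5 × 10.39 × 0.9 × 26.2 × 0.6 = 73.499 kPa
q_ult = 577.07 + 542.36 + 73.499 = 1192.9 kPa.
Gross allowable pressure q_all = 1192.9 / 3 = 397.64 kPa.
Footing area = 0.6362 m², so allowable column load = 397.64 × 0.6362 = 252.98 kN.

P_all ≈ 253 kN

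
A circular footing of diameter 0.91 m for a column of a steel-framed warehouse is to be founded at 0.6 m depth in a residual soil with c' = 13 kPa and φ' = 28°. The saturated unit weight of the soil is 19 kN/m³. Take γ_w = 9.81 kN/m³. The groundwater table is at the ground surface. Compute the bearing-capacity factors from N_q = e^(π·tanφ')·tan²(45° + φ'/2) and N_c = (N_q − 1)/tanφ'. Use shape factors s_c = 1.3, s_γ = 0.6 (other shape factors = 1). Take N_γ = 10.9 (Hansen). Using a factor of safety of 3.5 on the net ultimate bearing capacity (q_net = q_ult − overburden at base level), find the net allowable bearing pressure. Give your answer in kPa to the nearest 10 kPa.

q_all(net) ≈ 150 kPa

N_q = e^(π·tan28°)·tan²(59°) = 14.72; N_c = (N_q − 1)/tanφ' = 25.8.
With the water table at the surface the whole profile is submerged: γ' = 19 − 9.81 = 9.19 kN/m³, so q = γ'·D_f = 5.514 kPa; the same γ' applies in the ½γBN_γ term.
q_ult = c·N_c·s_c + q·N_q + 0.5·γ·B·N_γ·s_γ
     = 13 × 25.803 × 1.3 + 5.514 × 14.72 + 0.5 × 9.19 × 0.91 × 10.9 × 0.6
     = 436.08 + 81.165 + 27.347 = 544.59 kPa.
q_net = 544.59 − 5.514 = 539.07 kPa.
q_all(net) = 539.07 / 3.5 = 154.02 kPa.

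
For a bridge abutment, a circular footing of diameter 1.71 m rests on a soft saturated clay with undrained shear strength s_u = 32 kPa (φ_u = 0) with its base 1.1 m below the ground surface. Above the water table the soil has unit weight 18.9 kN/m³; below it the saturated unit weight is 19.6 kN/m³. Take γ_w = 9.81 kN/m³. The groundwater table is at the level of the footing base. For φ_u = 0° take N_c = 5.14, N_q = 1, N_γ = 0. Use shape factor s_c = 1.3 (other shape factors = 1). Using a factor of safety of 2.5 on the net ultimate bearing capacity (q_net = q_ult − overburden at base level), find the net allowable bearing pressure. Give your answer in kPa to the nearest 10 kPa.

Overburden at base level: q = 18.9 × 1.1 = 20.79 kPa.
Cohesion term c·N_c·s_c = 32 × 5.14 × 1.3 = 213.82 kPa; surcharge term q·N_q = 20.79 × 1 = 20.79 kPa.
q_ult = 213.82 + 20.79 = 234.61 kPa.
q_net = 234.61 − 20.79 = 213.82 kPa.
q_all(net) = 213.82 / 2.5 = 85.53 kPa.

q_all(net) ≈ 90 kPa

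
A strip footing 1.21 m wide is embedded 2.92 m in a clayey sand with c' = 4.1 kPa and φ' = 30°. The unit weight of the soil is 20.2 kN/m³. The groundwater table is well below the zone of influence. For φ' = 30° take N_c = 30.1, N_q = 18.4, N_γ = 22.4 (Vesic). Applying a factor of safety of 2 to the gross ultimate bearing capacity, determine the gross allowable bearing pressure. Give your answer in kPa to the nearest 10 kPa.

q_all ≈ 740 kPa

q = γ·D_f = 20.2 × 2.92 = 58.984 kPa.
c·N_c = 4.1 × 30.1 = 123.41 kPa
q·N_q = 58.984 × 18.4 = 1085.3 kPa
0.5·γ·B·N_γ = 0.5 × 20.2 × 1.21 × 22.4 = 273.75 kPa
q_ult = 123.41 + 1085.3 + 273.75 = 1482.5 kPa.
q_all = q_ult / FS = 1482.5 / 2 = 741.23 kPa.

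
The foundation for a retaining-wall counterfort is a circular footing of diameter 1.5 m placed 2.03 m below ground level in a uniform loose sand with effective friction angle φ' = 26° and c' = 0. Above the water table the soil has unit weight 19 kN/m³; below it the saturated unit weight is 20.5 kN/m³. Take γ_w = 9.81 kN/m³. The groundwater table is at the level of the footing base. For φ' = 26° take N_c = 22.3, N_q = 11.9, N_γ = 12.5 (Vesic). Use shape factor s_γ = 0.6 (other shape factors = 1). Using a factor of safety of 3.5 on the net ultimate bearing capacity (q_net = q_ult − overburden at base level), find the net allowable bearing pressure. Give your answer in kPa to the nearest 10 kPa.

q_all(net) ≈ 140 kPa

Effective surcharge at the founding depth q = γ·D_f = 19 × 2.03 = 38.57 kPa.
The water table coincides with the base, so in the self-weight term γ → γ' = 10.69 kN/m³.
q_ult = q·N_q + 0.5·γ·B·N_γ·s_γ
     = 38.57 × 11.9 + 0.5 × 10.69 × 1.5 × 12.5 × 0.6
     = 458.98 + 60.131 = 519.11 kPa.
q_net = 519.11 − 38.57 = 480.54 kPa.
q_all(net) = 480.54 / 3.5 = 137.3 kPa.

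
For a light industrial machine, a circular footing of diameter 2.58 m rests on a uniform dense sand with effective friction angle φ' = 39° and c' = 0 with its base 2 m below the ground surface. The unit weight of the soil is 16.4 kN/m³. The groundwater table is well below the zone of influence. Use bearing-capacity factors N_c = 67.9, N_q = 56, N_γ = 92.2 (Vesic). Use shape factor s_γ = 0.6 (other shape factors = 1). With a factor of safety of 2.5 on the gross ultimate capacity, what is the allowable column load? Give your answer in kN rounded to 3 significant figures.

Effective surcharge at the founding depth q = γ·D_f = 16.4 × 2 = 32.8 kPa.
q_ult = q·N_q + 0.5·γ·B·N_γ·s_γ
     = 32.8 × 56 + 0.5 × 16.4 × 2.58 × 92.2 × 0.6
     = 1836.8 + 1170.3 = 3007.1 kPa.
Gross allowable pressure q_all = 3007.1 / 2.5 = 1202.9 kPa.
Footing area = 5.2279 m², so allowable column load = 1202.9 × 5.2279 = 6288.4 kN.

P_all ≈ 6290 kN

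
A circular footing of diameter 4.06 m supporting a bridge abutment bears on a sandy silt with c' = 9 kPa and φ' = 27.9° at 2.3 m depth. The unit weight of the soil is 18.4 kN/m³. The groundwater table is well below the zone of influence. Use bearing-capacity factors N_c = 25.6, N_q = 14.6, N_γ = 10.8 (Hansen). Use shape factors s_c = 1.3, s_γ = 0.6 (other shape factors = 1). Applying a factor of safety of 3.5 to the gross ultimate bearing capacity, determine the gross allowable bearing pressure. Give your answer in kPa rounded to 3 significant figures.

Overburden at base level: q = 18.4 × 2.3 = 42.32 kPa.
Cohesion term c·N_c·s_c = 9 × 25.6 × 1.3 = 299.52 kPa; surcharge term q·N_q = 42.32 × 14.6 = 617.87 kPa; self-weight term 0.5·γ·B·N_γ·s_γ = 0.5 × 18.4 × 4.06 × 10.8 × 0.6 = 242.04 kPa.
q_ult = 299.52 + 617.87 + 242.04 = 1159.4 kPa.
q_all = q_ult / FS = 1159.4 / 3.5 = 331.27 kPa.

q_all ≈ 331 kPa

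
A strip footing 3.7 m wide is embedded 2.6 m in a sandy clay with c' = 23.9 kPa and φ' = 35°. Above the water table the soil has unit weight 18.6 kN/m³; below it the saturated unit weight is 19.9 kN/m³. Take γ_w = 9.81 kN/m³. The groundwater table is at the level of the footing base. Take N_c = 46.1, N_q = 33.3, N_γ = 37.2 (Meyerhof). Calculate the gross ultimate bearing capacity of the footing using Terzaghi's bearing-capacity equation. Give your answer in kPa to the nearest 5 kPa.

q_ult ≈ 3405 kPa

Effective surcharge at the founding depth q = γ·D_f = 18.6 × 2.6 = 48.36 kPa.
The water table coincides with the base, so in the self-weight term γ → γ' = 10.09 kN/m³.
q_ult = c·N_c + q·N_q + 0.5·γ·B·N_γ
     = 23.9 × 46.1 + 48.36 × 33.3 + 0.5 × 10.09 × 3.7 × 37.2
     = 1101.8 + 1610.4 + 694.39 = 3406.6 kPa.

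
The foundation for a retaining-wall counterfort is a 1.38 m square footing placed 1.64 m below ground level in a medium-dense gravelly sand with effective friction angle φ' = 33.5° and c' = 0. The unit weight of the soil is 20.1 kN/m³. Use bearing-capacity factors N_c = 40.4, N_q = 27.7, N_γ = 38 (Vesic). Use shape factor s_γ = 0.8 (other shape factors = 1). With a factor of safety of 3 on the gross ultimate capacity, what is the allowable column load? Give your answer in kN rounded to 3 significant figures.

P_all ≈ 847 kN

Effective surcharge at the founding depth q = γ·D_f = 20.1 × 1.64 = 32.964 kPa.
q_ult = q·N_q + 0.5·γ·B·N_γ·s_γ
     = 32.964 × 27.7 + 0.5 × 20.1 × 1.38 × 38 × 0.8
     = 913.1 + 421.62 = 1334.7 kPa.
Gross allowable pressure q_all = 1334.7 / 3 = 444.91 kPa.
Footing area = 1.9044 m², so allowable column load = 444.91 × 1.9044 = 847.28 kN.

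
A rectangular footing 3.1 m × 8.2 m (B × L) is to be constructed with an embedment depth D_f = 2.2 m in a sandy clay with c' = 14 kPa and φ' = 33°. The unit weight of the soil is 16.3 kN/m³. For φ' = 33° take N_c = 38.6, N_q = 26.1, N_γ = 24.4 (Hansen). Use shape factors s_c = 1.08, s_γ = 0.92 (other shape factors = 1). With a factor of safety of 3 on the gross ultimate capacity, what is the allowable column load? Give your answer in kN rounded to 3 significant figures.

P_all ≈ 17700 kN

Overburden at base level: q = 16.3 × 2.2 = 35.86 kPa.
Cohesion term c·N_c·s_c = 14 × 38.6 × 1.08 = 583.63 kPa; surcharge term q·N_q = 35.86 × 26.1 = 935.95 kPa; self-weight term 0.5·γ·B·N_γ·s_γ = 0.5 × 16.3 × 3.1 × 24.4 × 0.92 = 567.15 kPa.
q_ult = 583.63 + 935.95 + 567.15 = 2086.7 kPa.
Gross allowable pressure q_all = 2086.7 / 3 = 695.58 kPa.
Footing area = 25.42 m², so allowable column load = 695.58 × 25.42 = 17682 kN.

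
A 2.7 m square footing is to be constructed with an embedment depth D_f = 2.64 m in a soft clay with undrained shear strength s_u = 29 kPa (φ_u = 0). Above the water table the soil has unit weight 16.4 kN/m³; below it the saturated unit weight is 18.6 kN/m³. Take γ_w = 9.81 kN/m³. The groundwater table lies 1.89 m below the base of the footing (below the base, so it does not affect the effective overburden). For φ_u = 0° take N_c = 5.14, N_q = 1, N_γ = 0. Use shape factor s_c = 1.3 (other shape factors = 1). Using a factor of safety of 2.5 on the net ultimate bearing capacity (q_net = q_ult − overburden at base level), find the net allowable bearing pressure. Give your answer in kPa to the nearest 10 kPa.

q_all(net) ≈ 80 kPa

q = γ·D_f = 16.4 × 2.64 = 43.296 kPa.
c·N_c·s_c = 29 × 5.14 × 1.3 = 193.78 kPa
q·N_q = 43.296 × 1 = 43.296 kPa
q_ult = 193.78 + 43.296 = 237.07 kPa.
q_net = 237.07 − 43.296 = 193.78 kPa.
q_all(net) = 193.78 / 2.5 = 77.511 kPa.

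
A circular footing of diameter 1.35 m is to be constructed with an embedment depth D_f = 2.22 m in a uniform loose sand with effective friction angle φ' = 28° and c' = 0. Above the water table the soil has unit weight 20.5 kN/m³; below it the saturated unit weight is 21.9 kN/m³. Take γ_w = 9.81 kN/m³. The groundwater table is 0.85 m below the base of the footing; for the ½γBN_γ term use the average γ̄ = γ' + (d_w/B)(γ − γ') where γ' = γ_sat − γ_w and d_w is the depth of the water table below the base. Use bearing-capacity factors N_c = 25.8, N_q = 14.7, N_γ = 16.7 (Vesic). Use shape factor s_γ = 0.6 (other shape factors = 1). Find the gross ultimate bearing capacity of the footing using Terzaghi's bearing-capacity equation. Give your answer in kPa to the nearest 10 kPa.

Effective surcharge at the founding depth q = γ·D_f = 20.5 × 2.22 = 45.51 kPa.
With d_w = 0.85 m < B, γ̄ = 12.09 + (0.85/1.35) × (20.5 − 12.09) = 17.385 kN/m³.
q_ult = q·N_q + 0.5·γ·B·N_γ·s_γ
     = 45.51 × 14.7 + 0.5 × 17.385 × 1.35 × 16.7 × 0.6
     = 669 + 117.58 = 786.58 kPa.

q_ult ≈ 790 kPa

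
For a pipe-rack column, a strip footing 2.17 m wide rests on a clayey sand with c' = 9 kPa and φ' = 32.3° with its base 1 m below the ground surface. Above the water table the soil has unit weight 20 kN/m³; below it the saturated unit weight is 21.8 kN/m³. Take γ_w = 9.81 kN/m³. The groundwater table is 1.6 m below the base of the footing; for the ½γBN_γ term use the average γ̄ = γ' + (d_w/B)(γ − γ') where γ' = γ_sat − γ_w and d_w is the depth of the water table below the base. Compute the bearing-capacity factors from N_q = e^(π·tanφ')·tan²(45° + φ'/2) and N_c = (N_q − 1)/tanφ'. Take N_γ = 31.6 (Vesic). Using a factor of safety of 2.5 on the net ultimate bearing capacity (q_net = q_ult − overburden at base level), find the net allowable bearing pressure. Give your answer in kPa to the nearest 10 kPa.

N_q = e^(π·tan32.3°)·tan²(61.15°) = 24.01; N_c = (N_q − 1)/tanφ' = 36.4.
q = γ·D_f = 20 × 1 = 20 kPa.
γ' = 11.99 kN/m³; averaging over the depth B below the base, γ̄ = γ' + (d_w/B)(γ − γ') = 17.896 kN/m³.
c·N_c = 9 × 36.398 = 327.58 kPa
q·N_q = 20 × 24.01 = 480.2 kPa
0.5·γ·B·N_γ = 0.5 × 17.896 × 2.17 × 31.6 = 613.58 kPa
q_ult = 327.58 + 480.2 + 613.58 = 1421.4 kPa.
q_net = 1421.4 − 20 = 1401.4 kPa.
q_all(net) = 1401.4 / 2.5 = 560.55 kPa.

q_all(net) ≈ 560 kPa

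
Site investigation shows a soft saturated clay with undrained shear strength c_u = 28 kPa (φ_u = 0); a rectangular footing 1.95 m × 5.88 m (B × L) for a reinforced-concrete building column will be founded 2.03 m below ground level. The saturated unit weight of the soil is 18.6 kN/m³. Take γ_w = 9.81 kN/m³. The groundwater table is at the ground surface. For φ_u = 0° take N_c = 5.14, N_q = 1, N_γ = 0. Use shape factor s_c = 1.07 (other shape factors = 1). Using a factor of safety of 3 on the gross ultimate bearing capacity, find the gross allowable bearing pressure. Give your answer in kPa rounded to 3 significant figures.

With the water table at the surface the whole profile is submerged: γ' = 18.6 − 9.81 = 8.79 kN/m³, so q = γ'·D_f = 17.844 kPa.
q_ult = c·N_c·s_c + q·N_q
     = 28 × 5.14 × 1.07 + 17.844 × 1
     = 153.99 + 17.844 = 171.84 kPa.
q_all = 171.84 / 3 = 57.279 kPa.

q_all ≈ 57.3 kPa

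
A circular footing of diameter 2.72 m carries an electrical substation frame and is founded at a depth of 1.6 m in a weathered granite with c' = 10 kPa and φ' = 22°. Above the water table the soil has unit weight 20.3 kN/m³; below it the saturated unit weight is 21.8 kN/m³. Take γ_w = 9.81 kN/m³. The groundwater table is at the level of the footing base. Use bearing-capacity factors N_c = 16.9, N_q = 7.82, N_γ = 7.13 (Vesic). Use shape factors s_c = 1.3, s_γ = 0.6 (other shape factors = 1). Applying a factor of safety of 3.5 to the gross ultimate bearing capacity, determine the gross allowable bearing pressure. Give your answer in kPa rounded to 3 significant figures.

q_all ≈ 155 kPa

Overburden at base level: q = 20.3 × 1.6 = 32.48 kPa.
Below the base the soil is submerged, so the ½γBN_γ term uses γ' = 21.8 − 9.81 = 11.99 kN/m³.
Cohesion term c·N_c·s_c = 10 × 16.9 × 1.3 = 219.7 kPa; surcharge term q·N_q = 32.48 × 7.82 = 253.99 kPa; self-weight term 0.5·γ·B·N_γ·s_γ = 0.5 × 11.99 × 2.72 × 7.13 × 0.6 = 69.759 kPa.
q_ult = 219.7 + 253.99 + 69.759 = 543.45 kPa.
q_all = q_ult / FS = 543.45 / 3.5 = 155.27 kPa.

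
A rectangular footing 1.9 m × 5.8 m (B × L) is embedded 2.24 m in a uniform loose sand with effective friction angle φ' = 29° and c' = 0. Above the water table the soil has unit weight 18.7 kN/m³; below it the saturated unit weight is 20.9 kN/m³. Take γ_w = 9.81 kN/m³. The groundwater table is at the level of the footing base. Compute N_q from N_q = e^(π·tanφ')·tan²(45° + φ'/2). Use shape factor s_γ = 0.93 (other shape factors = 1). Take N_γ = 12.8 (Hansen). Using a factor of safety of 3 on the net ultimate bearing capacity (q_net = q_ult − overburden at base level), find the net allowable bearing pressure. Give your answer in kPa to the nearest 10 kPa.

N_q = e^(π·tan29°)·tan²(59.5°) = 16.44.
Effective surcharge at the founding depth q = γ·D_f = 18.7 × 2.24 = 41.888 kPa.
The water table coincides with the base, so in the self-weight term γ → γ' = 11.09 kN/m³.
q_ult = q·N_q + 0.5·γ·B·N_γ·s_γ
     = 41.888 × 16.443 + 0.5 × 11.09 × 1.9 × 12.8 × 0.93
     = 688.78 + 125.41 = 814.19 kPa.
q_net = 814.19 − 41.888 = 772.3 kPa.
q_all(net) = 772.3 / 3 = 257.43 kPa.

q_all(net) ≈ 260 kPa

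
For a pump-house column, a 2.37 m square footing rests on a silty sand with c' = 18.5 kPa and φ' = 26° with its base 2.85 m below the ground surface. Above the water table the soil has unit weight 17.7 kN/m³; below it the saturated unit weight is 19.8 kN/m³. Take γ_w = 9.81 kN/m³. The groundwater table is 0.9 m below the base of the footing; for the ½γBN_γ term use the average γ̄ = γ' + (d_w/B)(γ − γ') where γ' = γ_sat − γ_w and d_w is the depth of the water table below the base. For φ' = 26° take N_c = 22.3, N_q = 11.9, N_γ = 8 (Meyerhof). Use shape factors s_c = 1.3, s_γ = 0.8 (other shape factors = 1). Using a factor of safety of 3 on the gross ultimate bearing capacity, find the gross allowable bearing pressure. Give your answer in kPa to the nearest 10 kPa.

q_all ≈ 410 kPa

q = γ·D_f = 17.7 × 2.85 = 50.445 kPa.
γ' = 9.99 kN/m³; averaging over the depth B below the base, γ̄ = γ' + (d_w/B)(γ − γ') = 12.918 kN/m³.
c·N_c·s_c = 18.5 × 22.3 × 1.3 = 536.32 kPa
q·N_q = 50.445 × 11.9 = 600.3 kPa
0.5·γ·B·N_γ·s_γ = 0.5 × 12.918 × 2.37 × 8 × 0.8 = 97.969 kPa
q_ult = 536.32 + 600.3 + 97.969 = 1234.6 kPa.
q_all = 1234.6 / 3 = 411.53 kPa.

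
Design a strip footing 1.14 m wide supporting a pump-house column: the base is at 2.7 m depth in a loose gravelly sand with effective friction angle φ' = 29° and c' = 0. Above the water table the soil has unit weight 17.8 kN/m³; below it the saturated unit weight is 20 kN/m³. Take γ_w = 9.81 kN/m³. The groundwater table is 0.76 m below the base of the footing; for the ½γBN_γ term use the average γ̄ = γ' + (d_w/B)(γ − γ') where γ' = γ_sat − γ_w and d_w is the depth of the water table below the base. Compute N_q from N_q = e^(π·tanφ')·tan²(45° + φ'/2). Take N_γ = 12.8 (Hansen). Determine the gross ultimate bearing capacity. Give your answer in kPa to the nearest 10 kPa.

tan29° = 0.5543, so N_q = e^(π×0.5543)·tan²(59.5°) = 5.705 × 2.882 = 16.44.
Effective surcharge at the founding depth q = γ·D_f = 17.8 × 2.7 = 48.06 kPa.
With d_w = 0.76 m < B, γ̄ = 10.19 + (0.76/1.14) × (17.8 − 10.19) = 15.263 kN/m³.
q_ult = q·N_q + 0.5·γ·B·N_γ
     = 48.06 × 16.443 + 0.5 × 15.263 × 1.14 × 12.8
     = 790.27 + 111.36 = 901.63 kPa.

q_ult ≈ 900 kPa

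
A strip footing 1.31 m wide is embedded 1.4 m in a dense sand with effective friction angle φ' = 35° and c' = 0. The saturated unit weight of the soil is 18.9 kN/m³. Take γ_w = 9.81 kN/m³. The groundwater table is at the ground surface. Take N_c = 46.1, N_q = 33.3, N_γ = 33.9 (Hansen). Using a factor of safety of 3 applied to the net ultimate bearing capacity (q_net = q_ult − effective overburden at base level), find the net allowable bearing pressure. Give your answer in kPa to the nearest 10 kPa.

q_all(net) ≈ 200 kPa

With the water table at the surface the whole profile is submerged: γ' = 18.9 − 9.81 = 9.09 kN/m³, so q = γ'·D_f = 12.726 kPa; the same γ' applies in the ½γBN_γ term.
q_ult = q·N_q + 0.5·γ·B·N_γ
     = 12.726 × 33.3 + 0.5 × 9.09 × 1.31 × 33.9
     = 423.78 + 201.84 = 625.61 kPa.
Net ultimate: q_net = 625.61 − 12.726 = 612.89 kPa.
q_all(net) = 612.89 / 3 = 204.3 kPa.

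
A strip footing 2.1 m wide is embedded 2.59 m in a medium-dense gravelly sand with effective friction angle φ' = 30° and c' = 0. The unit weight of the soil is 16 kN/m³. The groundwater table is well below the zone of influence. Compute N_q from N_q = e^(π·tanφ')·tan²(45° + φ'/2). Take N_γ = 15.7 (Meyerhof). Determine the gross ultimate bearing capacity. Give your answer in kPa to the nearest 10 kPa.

tan30° = 0.5774, so N_q = e^(π×0.5774)·tan²(60°) = 6.134 × 3.0 = 18.4.
Effective surcharge at the founding depth q = γ·D_f = 16 × 2.59 = 41.44 kPa.
q_ult = q·N_q + 0.5·γ·B·N_γ
     = 41.44 × 18.401 + 0.5 × 16 × 2.1 × 15.7
     = 762.54 + 263.76 = 1026.3 kPa.

q_ult ≈ 1030 kPa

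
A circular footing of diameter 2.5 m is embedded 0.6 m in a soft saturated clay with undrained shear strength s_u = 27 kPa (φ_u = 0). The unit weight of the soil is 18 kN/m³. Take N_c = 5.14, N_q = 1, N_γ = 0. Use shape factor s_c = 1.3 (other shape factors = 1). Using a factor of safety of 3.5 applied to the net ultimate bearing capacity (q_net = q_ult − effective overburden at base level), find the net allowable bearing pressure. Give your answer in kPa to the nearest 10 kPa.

q_all(net) ≈ 50 kPa

Overburden at base level: q = 18 × 0.6 = 10.8 kPa.
Cohesion term c·N_c·s_c = 27 × 5.14 × 1.3 = 180.41 kPa; surcharge term q·N_q = 10.8 × 1 = 10.8 kPa.
q_ult = 180.41 + 10.8 = 191.21 kPa.
Net ultimate: q_net = 191.21 − 10.8 = 180.41 kPa.
q_all(net) = 180.41 / 3.5 = 51.547 kPa.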